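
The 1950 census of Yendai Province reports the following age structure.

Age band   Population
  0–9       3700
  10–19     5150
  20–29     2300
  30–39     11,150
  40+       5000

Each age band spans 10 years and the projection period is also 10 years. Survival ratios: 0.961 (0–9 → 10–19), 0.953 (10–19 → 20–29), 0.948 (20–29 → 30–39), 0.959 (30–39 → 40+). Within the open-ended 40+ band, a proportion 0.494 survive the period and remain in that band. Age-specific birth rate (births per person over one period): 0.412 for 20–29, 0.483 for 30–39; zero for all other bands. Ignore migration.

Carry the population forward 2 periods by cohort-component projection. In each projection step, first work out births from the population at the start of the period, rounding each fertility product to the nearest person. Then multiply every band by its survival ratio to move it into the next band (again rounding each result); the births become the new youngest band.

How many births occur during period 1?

[period 1]
Births: 2300 * 0.412 = 948, 11150 * 0.483 = 5385 → total 6333
10–19: 3700 * 0.961 = 3556
20–29: 5150 * 0.953 = 4908
30–39: 2300 * 0.948 = 2180
40+: 11150 * 0.959 + 5000 * 0.494 = 10693 + 2470 = 13163
Giving 6333 / 3556 / 4908 / 2180 / 13163.

6333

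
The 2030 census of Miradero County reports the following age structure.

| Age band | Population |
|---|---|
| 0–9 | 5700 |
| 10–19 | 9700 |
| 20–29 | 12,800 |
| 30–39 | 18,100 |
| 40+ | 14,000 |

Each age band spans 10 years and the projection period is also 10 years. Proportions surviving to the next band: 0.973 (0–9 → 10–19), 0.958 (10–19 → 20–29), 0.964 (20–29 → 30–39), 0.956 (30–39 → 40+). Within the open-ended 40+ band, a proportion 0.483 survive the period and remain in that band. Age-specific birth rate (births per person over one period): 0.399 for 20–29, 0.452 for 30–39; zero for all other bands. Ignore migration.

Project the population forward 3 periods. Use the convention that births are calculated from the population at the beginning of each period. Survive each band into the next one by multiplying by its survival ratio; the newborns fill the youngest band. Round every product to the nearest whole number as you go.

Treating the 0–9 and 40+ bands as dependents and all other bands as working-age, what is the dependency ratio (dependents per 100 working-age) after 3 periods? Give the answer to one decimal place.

Period 1.
Births: 12800 × 0.399 = 5107  |  18100 × 0.452 = 8181 ⇒ total 13288
10–19: 5700 × 0.973 = 5546
20–29: 9700 × 0.958 = 9293
30–39: 12800 × 0.964 = 12339
40+: 18100 × 0.956 + 14000 × 0.483 = 17304 + 6762 = 24066
→ [13288, 5546, 9293, 12339, 24066]
Period 2.
Births: 9293 × 0.399 = 3708  |  12339 × 0.452 = 5577 ⇒ total 9285
10–19: 13288 × 0.973 = 12929
20–29: 5546 × 0.958 = 5313
30–39: 9293 × 0.964 = 8958
40+: 12339 × 0.956 + 24066 × 0.483 = 11796 + 11624 = 23420
→ [9285, 12929, 5313, 8958, 23420]
Period 3.
Births: 5313 × 0.399 = 2120  |  8958 × 0.452 = 4049 ⇒ total 6169
10–19: 9285 × 0.973 = 9034
20–29: 12929 × 0.958 = 12386
30–39: 5313 × 0.964 = 5122
40+: 8958 × 0.956 + 23420 × 0.483 = 8564 + 11312 = 19876
→ [6169, 9034, 12386, 5122, 19876]
Dependents (band 0–9 + band 40+) = 6169 + 19876 = 26045; working-age = 26542; ratio = 26045/26542 × 100 = 98.1

98.1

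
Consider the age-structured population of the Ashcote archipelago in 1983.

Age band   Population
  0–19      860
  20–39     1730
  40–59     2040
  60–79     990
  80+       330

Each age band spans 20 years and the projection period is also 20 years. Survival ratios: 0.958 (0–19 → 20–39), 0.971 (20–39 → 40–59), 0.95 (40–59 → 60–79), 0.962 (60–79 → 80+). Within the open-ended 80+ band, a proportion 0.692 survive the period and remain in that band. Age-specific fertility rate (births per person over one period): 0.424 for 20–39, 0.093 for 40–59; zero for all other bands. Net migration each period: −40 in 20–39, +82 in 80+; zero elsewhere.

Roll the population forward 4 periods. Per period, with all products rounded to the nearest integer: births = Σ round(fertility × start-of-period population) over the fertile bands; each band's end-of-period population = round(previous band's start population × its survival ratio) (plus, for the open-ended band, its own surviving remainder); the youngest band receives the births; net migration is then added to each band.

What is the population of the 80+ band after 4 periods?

[period 1]
Births: 1730 × 0.424 = 734 ; 2040 × 0.093 = 190 → total 924
20–39: 860 × 0.958 = 824
40–59: 1730 × 0.971 = 1680
60–79: 2040 × 0.95 = 1938
80+: 990 × 0.962 + 330 × 0.692 = 952 + 228 = 1180
Net migration: 20–39 − 40 → 784; 80+ + 82 → 1262
Giving 924 / 784 / 1680 / 1938 / 1262.
[period 2]
Births: 784 × 0.424 = 332 ; 1680 × 0.093 = 156 → total 488
20–39: 924 × 0.958 = 885
40–59: 784 × 0.971 = 761
60–79: 1680 × 0.95 = 1596
80+: 1938 × 0.962 + 1262 × 0.692 = 1864 + 873 = 2737
Net migration: 20–39 − 40 → 845; 80+ + 82 → 2819
Giving 488 / 845 / 761 / 1596 / 2819.
[period 3]
Births: 845 × 0.424 = 358 ; 761 × 0.093 = 71 → total 429
20–39: 488 × 0.958 = 468
40–59: 845 × 0.971 = 820
60–79: 761 × 0.95 = 723
80+: 1596 × 0.962 + 2819 × 0.692 = 1535 + 1951 = 3486
Net migration: 20–39 − 40 → 428; 80+ + 82 → 3568
Giving 429 / 428 / 820 / 723 / 3568.
[period 4]
Births: 428 × 0.424 = 181 ; 820 × 0.093 = 76 → total 257
20–39: 429 × 0.958 = 411
40–59: 428 × 0.971 = 416
60–79: 820 × 0.95 = 779
80+: 723 × 0.962 + 3568 × 0.692 = 696 + 2469 = 3165
Net migration: 20–39 − 40 → 371; 80+ + 82 → 3247
Giving 257 / 371 / 416 / 779 / 3247.

3247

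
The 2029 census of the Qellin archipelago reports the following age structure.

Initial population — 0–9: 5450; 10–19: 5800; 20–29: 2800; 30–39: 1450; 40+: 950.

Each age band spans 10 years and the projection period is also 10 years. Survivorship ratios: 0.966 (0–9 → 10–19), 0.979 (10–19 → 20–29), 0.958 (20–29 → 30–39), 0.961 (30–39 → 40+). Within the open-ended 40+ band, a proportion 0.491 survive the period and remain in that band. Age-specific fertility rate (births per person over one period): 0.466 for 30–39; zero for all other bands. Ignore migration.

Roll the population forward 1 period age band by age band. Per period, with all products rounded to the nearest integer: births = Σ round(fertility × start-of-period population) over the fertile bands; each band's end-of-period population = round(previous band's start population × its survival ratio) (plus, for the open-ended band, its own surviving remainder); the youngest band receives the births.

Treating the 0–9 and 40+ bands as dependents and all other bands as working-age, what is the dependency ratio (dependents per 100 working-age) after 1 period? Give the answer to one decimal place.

Numbering the bands 1..5 from youngest to oldest:
— Period 1 —
Births: 1450 × 0.466 = 676
Band 2: 5450 × 0.966 = 5265
Band 3: 5800 × 0.979 = 5678
Band 4: 2800 × 0.958 = 2682
Band 5: 1450 × 0.961 + 950 × 0.491 = 1393 + 466 = 1859
End of period: [676, 5265, 5678, 2682, 1859]
Dependents (band 0–9 + band 40+) = 676 + 1859 = 2535; working-age = 13625; ratio = 2535/13625 × 100 = 18.6

18.6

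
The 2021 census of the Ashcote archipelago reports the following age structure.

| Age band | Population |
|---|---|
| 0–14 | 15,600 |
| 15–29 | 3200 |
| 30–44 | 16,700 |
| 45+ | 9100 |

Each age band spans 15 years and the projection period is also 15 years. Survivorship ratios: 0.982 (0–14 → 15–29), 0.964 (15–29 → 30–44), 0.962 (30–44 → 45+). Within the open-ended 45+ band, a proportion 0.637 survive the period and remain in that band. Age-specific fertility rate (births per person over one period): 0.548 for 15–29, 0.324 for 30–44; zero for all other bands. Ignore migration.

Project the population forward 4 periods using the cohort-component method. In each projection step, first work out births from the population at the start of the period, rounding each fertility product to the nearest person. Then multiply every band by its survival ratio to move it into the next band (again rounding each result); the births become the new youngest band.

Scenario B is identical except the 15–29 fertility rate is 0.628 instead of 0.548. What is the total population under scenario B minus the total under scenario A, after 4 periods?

After projecting period 1:
Births: 3200 × 0.548 = 1754, 16700 × 0.324 = 5411 — total 7165
15–29: 15600 × 0.982 = 15319
30–44: 3200 × 0.964 = 3085
45+: 16700 × 0.962 + 9100 × 0.637 = 16065 + 5797 = 21862
→ [7165, 15319, 3085, 21862]
After projecting period 2:
Births: 15319 × 0.548 = 8395, 3085 × 0.324 = 1000 — total 9395
15–29: 7165 × 0.982 = 7036
30–44: 15319 × 0.964 = 14768
45+: 3085 × 0.962 + 21862 × 0.637 = 2968 + 13926 = 16894
→ [9395, 7036, 14768, 16894]
After projecting period 3:
Births: 7036 × 0.548 = 3856, 14768 × 0.324 = 4785 — total 8641
15–29: 9395 × 0.982 = 9226
30–44: 7036 × 0.964 = 6783
45+: 14768 × 0.962 + 16894 × 0.637 = 14207 + 10761 = 24968
→ [8641, 9226, 6783, 24968]
After projecting period 4:
Births: 9226 × 0.548 = 5056, 6783 × 0.324 = 2198 — total 7254
15–29: 8641 × 0.982 = 8485
30–44: 9226 × 0.964 = 8894
45+: 6783 × 0.962 + 24968 × 0.637 = 6525 + 15905 = 22430
→ [7254, 8485, 8894, 22430]
Scenario A total after 4 periods: 47063
Scenario B projection —
After projecting period 1:
Births: 3200 × 0.628 = 2010, 16700 × 0.324 = 5411 — total 7421
15–29: 15600 × 0.982 = 15319
30–44: 3200 × 0.964 = 3085
45+: 16700 × 0.962 + 9100 × 0.637 = 16065 + 5797 = 21862
→ [7421, 15319, 3085, 21862]
After projecting period 2:
Births: 15319 × 0.628 = 9620, 3085 × 0.324 = 1000 — total 10620
15–29: 7421 × 0.982 = 7287
30–44: 15319 × 0.964 = 14768
45+: 3085 × 0.962 + 21862 × 0.637 = 2968 + 13926 = 16894
→ [10620, 7287, 14768, 16894]
After projecting period 3:
Births: 7287 × 0.628 = 4576, 14768 × 0.324 = 4785 — total 9361
15–29: 10620 × 0.982 = 10429
30–44: 7287 × 0.964 = 7025
45+: 14768 × 0.962 + 16894 × 0.637 = 14207 + 10761 = 24968
→ [9361, 10429, 7025, 24968]
After projecting period 4:
Births: 10429 × 0.628 = 6549, 7025 × 0.324 = 2276 — total 8825
15–29: 9361 × 0.982 = 9193
30–44: 10429 × 0.964 = 10054
45+: 7025 × 0.962 + 24968 × 0.637 = 6758 + 15905 = 22663
→ [8825, 9193, 10054, 22663]
Scenario B total after 4 periods: 50735
Difference B − A = 50735 − 47063 = 3672

3672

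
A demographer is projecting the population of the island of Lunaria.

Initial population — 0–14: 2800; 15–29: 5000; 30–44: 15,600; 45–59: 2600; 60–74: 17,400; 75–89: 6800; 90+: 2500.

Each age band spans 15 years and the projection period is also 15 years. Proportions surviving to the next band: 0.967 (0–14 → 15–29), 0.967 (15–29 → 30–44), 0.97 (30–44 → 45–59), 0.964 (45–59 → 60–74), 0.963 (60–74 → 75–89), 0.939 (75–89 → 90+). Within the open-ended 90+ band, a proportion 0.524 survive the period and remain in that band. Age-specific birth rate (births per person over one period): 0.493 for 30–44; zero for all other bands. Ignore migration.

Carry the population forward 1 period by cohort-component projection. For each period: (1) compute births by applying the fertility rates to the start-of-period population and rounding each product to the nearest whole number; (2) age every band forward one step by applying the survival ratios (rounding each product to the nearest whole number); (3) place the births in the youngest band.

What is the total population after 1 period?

— Period 1 —
Births: 15600 × 0.493 = 7691
15–29: 2800 × 0.967 = 2708
30–44: 5000 × 0.967 = 4835
45–59: 15600 × 0.97 = 15132
60–74: 2600 × 0.964 = 2506
75–89: 17400 × 0.963 = 16756
90+: 6800 × 0.939 + 2500 × 0.524 = 6385 + 1310 = 7695
→ [7691, 2708, 4835, 15132, 2506, 16756, 7695]
Total after period 1: 7691 + 2708 + 4835 + 15132 + 2506 + 16756 + 7695 = 57323

57323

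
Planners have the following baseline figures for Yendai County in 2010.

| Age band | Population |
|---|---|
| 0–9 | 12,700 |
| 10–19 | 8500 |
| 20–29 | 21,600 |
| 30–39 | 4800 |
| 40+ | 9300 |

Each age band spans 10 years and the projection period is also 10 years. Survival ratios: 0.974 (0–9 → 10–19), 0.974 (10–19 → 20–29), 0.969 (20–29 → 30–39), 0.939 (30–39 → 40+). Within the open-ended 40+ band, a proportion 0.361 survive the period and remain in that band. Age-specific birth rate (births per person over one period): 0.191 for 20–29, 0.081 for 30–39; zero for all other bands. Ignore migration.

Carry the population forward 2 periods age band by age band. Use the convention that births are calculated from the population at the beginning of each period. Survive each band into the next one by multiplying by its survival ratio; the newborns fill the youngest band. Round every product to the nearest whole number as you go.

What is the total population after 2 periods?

50236

Let group 1 be 0–9 through group 5 = 40+.
[period 1]
Births: 21600 × 0.191 = 4126  |  4800 × 0.081 = 389 → total 4515
Group 2: 12700 × 0.974 = 12370
Group 3: 8500 × 0.974 = 8279
Group 4: 21600 × 0.969 = 20930
Group 5: 4800 × 0.939 + 9300 × 0.361 = 4507 + 3357 = 7864
End of period: [4515, 12370, 8279, 20930, 7864]
[period 2]
Births: 8279 × 0.191 = 1581  |  20930 × 0.081 = 1695 → total 3276
Group 2: 4515 × 0.974 = 4398
Group 3: 12370 × 0.974 = 12048
Group 4: 8279 × 0.969 = 8022
Group 5: 20930 × 0.939 + 7864 × 0.361 = 19653 + 2839 = 22492
End of period: [3276, 4398, 12048, 8022, 22492]
Total after period 2: 3276 + 4398 + 12048 + 8022 + 22492 = 50236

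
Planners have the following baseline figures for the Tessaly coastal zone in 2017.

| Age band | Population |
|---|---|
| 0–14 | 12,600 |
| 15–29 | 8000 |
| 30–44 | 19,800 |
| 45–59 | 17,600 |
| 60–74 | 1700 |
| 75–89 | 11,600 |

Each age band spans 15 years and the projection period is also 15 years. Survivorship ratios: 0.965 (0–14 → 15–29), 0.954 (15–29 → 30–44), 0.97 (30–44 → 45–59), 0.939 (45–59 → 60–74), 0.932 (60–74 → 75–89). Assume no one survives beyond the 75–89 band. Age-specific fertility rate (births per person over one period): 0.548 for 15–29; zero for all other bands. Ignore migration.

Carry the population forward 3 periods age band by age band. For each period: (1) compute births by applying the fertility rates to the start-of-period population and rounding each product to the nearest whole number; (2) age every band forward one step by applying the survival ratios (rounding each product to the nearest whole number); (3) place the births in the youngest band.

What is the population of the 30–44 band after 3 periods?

4036

(Bands numbered youngest = 1 to oldest = 6.)
— Period 1 —
Births: 8000 × 0.548 = 4384
Band 2: 12600 × 0.965 = 12159
Band 3: 8000 × 0.954 = 7632
Band 4: 19800 × 0.97 = 19206
Band 5: 17600 × 0.939 = 16526
Band 6: 1700 × 0.932 = 1584
→ [4384, 12159, 7632, 19206, 16526, 1584]
— Period 2 —
Births: 12159 × 0.548 = 6663
Band 2: 4384 × 0.965 = 4231
Band 3: 12159 × 0.954 = 11600
Band 4: 7632 × 0.97 = 7403
Band 5: 19206 × 0.939 = 18034
Band 6: 16526 × 0.932 = 15402
→ [6663, 4231, 11600, 7403, 18034, 15402]
— Period 3 —
Births: 4231 × 0.548 = 2319
Band 2: 6663 × 0.965 = 6430
Band 3: 4231 × 0.954 = 4036
Band 4: 11600 × 0.97 = 11252
Band 5: 7403 × 0.939 = 6951
Band 6: 18034 × 0.932 = 16808
→ [2319, 6430, 4036, 11252, 6951, 16808]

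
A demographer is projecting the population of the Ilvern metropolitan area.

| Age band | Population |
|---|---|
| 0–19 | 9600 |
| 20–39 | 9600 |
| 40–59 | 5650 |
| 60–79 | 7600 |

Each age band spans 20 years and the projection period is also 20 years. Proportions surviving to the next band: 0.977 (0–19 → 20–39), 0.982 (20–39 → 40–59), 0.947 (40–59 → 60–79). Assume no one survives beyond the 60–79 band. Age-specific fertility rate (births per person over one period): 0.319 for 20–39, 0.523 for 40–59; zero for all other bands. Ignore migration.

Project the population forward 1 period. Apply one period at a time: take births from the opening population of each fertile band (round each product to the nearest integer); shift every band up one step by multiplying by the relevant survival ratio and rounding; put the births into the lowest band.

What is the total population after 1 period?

30174

Call the groups 1 to 4, youngest first.
[period 1]
Births: 9600 * 0.319 = 3062  |  5650 * 0.523 = 2955 → total 6017
Group 2: 9600 * 0.977 = 9379
Group 3: 9600 * 0.982 = 9427
Group 4: 5650 * 0.947 = 5351
Population now: 0–19=6017, 20–39=9379, 40–59=9427, 60–79=5351
Total after period 1: 6017 + 9379 + 9427 + 5351 = 30174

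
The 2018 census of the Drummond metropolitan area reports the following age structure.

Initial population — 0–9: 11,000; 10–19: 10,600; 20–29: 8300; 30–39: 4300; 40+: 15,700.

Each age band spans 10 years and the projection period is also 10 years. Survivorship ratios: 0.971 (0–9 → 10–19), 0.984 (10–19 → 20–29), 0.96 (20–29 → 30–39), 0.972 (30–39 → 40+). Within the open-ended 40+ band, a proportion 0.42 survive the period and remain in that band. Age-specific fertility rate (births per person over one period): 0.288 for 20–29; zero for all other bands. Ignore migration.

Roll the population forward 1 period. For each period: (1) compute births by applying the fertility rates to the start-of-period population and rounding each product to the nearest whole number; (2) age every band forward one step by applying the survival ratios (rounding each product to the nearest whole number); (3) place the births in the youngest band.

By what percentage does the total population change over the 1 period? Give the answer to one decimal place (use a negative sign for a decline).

Period 1.
Births: 8300 × 0.288 = 2390
10–19: 11000 × 0.971 = 10681
20–29: 10600 × 0.984 = 10430
30–39: 8300 × 0.96 = 7968
40+: 4300 × 0.972 + 15700 × 0.42 = 4180 + 6594 = 10774
End of period: [2390, 10681, 10430, 7968, 10774]
Total: 49900 → 42243; change = -7657; percentage change = -15.3%

-15.3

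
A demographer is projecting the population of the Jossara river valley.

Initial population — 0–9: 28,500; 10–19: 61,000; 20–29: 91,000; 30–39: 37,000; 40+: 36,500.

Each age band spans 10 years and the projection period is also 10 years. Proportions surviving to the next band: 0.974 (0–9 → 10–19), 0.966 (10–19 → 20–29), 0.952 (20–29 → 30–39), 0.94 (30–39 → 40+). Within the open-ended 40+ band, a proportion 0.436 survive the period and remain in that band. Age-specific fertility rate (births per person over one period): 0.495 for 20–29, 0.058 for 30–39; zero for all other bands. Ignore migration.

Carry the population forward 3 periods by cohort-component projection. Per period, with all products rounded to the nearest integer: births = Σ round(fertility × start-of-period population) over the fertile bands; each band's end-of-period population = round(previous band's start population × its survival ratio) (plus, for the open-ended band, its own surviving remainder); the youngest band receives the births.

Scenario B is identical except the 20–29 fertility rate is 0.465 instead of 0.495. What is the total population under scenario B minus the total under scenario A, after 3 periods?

Period 1:
Births: 91000 × 0.495 = 45045 ; 37000 × 0.058 = 2146 — total 47191
10–19: 28500 × 0.974 = 27759
20–29: 61000 × 0.966 = 58926
30–39: 91000 × 0.952 = 86632
40+: 37000 × 0.94 + 36500 × 0.436 = 34780 + 15914 = 50694
→ [47191, 27759, 58926, 86632, 50694]
Period 2:
Births: 58926 × 0.495 = 29168 ; 86632 × 0.058 = 5025 — total 34193
10–19: 47191 × 0.974 = 45964
20–29: 27759 × 0.966 = 26815
30–39: 58926 × 0.952 = 56098
40+: 86632 × 0.94 + 50694 × 0.436 = 81434 + 22103 = 103537
→ [34193, 45964, 26815, 56098, 103537]
Period 3:
Births: 26815 × 0.495 = 13273 ; 56098 × 0.058 = 3254 — total 16527
10–19: 34193 × 0.974 = 33304
20–29: 45964 × 0.966 = 44401
30–39: 26815 × 0.952 = 25528
40+: 56098 × 0.94 + 103537 × 0.436 = 52732 + 45142 = 97874
→ [16527, 33304, 44401, 25528, 97874]
Scenario A total after 3 periods: 217634
Scenario B projection —
Period 1:
Births: 91000 × 0.465 = 42315 ; 37000 × 0.058 = 2146 — total 44461
10–19: 28500 × 0.974 = 27759
20–29: 61000 × 0.966 = 58926
30–39: 91000 × 0.952 = 86632
40+: 37000 × 0.94 + 36500 × 0.436 = 34780 + 15914 = 50694
→ [44461, 27759, 58926, 86632, 50694]
Period 2:
Births: 58926 × 0.465 = 27401 ; 86632 × 0.058 = 5025 — total 32426
10–19: 44461 × 0.974 = 43305
20–29: 27759 × 0.966 = 26815
30–39: 58926 × 0.952 = 56098
40+: 86632 × 0.94 + 50694 × 0.436 = 81434 + 22103 = 103537
→ [32426, 43305, 26815, 56098, 103537]
Period 3:
Births: 26815 × 0.465 = 12469 ; 56098 × 0.058 = 3254 — total 15723
10–19: 32426 × 0.974 = 31583
20–29: 43305 × 0.966 = 41833
30–39: 26815 × 0.952 = 25528
40+: 56098 × 0.94 + 103537 × 0.436 = 52732 + 45142 = 97874
→ [15723, 31583, 41833, 25528, 97874]
Scenario B total after 3 periods: 212541
Difference B − A = 212541 − 217634 = -5093

-5093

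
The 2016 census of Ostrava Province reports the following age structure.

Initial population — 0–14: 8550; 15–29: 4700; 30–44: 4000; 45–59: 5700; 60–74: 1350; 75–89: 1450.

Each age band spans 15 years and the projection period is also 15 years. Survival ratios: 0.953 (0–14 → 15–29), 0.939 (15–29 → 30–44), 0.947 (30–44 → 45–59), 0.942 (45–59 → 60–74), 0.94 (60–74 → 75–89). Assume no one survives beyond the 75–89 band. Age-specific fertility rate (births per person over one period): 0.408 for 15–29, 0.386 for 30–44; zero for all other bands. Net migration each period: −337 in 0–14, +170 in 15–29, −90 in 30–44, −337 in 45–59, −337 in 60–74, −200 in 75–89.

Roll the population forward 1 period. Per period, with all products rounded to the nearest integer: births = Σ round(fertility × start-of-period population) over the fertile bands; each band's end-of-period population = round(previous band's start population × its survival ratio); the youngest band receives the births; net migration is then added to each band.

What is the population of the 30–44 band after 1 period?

Period 1:
Births: 4700 * 0.408 = 1918 ; 4000 * 0.386 = 1544 ⇒ total 3462
15–29: 8550 * 0.953 = 8148
30–44: 4700 * 0.939 = 4413
45–59: 4000 * 0.947 = 3788
60–74: 5700 * 0.942 = 5369
75–89: 1350 * 0.94 = 1269
Net migration: 0–14 − 337 → 3125; 15–29 + 170 → 8318; 30–44 − 90 → 4323; 45–59 − 337 → 3451; 60–74 − 337 → 5032; 75–89 − 200 → 1069
Giving 3125 / 8318 / 4323 / 3451 / 5032 / 1069.

4323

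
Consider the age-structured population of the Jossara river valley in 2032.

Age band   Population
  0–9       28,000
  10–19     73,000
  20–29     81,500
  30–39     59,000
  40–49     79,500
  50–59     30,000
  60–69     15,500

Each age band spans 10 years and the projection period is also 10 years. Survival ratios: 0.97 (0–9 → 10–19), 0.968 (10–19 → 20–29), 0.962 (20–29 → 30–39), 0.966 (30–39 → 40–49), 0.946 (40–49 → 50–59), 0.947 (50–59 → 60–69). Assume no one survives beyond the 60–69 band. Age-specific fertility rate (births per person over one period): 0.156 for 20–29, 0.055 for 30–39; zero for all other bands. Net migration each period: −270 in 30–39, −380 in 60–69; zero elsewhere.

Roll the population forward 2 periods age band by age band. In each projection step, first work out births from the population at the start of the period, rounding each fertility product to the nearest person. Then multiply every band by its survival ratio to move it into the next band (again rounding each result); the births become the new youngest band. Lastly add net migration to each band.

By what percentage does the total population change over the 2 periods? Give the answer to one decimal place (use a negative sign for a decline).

Call the bands 1 to 7, youngest first.
Period 1:
Births: 81500 × 0.156 = 12714  |  59000 × 0.055 = 3245 → total 15959
Band 2: 28000 × 0.97 = 27160
Band 3: 73000 × 0.968 = 70664
Band 4: 81500 × 0.962 = 78403
Band 5: 59000 × 0.966 = 56994
Band 6: 79500 × 0.946 = 75207
Band 7: 30000 × 0.947 = 28410
Net migration: Band 4 − 270 → 78133; Band 7 − 380 → 28030
Giving 15959 / 27160 / 70664 / 78133 / 56994 / 75207 / 28030.
Period 2:
Births: 70664 × 0.156 = 11024  |  78133 × 0.055 = 4297 → total 15321
Band 2: 15959 × 0.97 = 15480
Band 3: 27160 × 0.968 = 26291
Band 4: 70664 × 0.962 = 67979
Band 5: 78133 × 0.966 = 75476
Band 6: 56994 × 0.946 = 53916
Band 7: 75207 × 0.947 = 71221
Net migration: Band 4 − 270 → 67709; Band 7 − 380 → 70841
Giving 15321 / 15480 / 26291 / 67709 / 75476 / 53916 / 70841.
Total: 366500 → 325034; change = -41466; percentage change = -11.3%

-11.3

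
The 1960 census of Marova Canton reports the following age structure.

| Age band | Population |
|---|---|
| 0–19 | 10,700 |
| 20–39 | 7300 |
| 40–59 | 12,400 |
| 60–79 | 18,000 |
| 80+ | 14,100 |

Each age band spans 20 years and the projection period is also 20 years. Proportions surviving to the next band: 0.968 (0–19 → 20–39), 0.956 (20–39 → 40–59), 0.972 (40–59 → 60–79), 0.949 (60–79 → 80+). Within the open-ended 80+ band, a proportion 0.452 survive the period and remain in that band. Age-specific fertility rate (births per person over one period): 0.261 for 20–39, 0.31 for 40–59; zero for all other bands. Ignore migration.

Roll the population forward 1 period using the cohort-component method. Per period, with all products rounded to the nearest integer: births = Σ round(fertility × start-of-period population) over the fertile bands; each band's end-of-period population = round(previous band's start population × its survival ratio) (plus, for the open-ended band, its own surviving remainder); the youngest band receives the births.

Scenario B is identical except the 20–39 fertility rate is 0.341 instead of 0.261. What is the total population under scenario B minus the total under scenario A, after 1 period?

584

After projecting period 1:
Births: 7300 × 0.261 = 1905 ; 12400 × 0.31 = 3844 ⇒ total 5749
20–39: 10700 × 0.968 = 10358
40–59: 7300 × 0.956 = 6979
60–79: 12400 × 0.972 = 12053
80+: 18000 × 0.949 + 14100 × 0.452 = 17082 + 6373 = 23455
End of period: [5749, 10358, 6979, 12053, 23455]
Scenario A total after 1 period: 58594
Scenario B projection —
After projecting period 1:
Births: 7300 × 0.341 = 2489 ; 12400 × 0.31 = 3844 ⇒ total 6333
20–39: 10700 × 0.968 = 10358
40–59: 7300 × 0.956 = 6979
60–79: 12400 × 0.972 = 12053
80+: 18000 × 0.949 + 14100 × 0.452 = 17082 + 6373 = 23455
End of period: [6333, 10358, 6979, 12053, 23455]
Scenario B total after 1 period: 59178
Difference B − A = 59178 − 58594 = 584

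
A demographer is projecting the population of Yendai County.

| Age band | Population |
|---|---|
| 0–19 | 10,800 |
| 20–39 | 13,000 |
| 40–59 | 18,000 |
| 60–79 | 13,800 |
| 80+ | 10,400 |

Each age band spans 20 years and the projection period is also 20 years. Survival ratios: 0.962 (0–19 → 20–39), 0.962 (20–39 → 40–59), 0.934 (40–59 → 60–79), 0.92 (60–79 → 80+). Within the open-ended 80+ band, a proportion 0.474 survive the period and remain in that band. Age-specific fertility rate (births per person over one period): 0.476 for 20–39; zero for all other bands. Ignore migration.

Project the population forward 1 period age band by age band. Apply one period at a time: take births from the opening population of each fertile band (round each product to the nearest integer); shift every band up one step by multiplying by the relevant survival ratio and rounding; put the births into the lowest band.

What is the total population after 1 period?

Let group 1 be 0–19 through group 5 = 80+.
Period 1.
Births: 13000 × 0.476 = 6188
Group 2: 10800 × 0.962 = 10390
Group 3: 13000 × 0.962 = 12506
Group 4: 18000 × 0.934 = 16812
Group 5: 13800 × 0.92 + 10400 × 0.474 = 12696 + 4930 = 17626
→ [6188, 10390, 12506, 16812, 17626]
Total after period 1: 6188 + 10390 + 12506 + 16812 + 17626 = 63522

63522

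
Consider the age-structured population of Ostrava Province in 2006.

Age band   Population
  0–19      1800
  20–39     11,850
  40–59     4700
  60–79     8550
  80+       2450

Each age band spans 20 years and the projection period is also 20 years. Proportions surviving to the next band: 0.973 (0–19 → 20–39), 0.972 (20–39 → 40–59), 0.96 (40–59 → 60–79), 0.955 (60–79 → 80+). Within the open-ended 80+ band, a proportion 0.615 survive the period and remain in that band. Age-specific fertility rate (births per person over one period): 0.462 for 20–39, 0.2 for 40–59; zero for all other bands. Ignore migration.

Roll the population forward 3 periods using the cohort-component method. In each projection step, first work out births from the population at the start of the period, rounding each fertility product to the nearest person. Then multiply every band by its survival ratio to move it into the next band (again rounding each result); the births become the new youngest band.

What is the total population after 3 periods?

30821

[period 1]
Births: 11850 × 0.462 = 5475, 4700 × 0.2 = 940 → 6415
20–39: 1800 × 0.973 = 1751
40–59: 11850 × 0.972 = 11518
60–79: 4700 × 0.96 = 4512
80+: 8550 × 0.955 + 2450 × 0.615 = 8165 + 1507 = 9672
→ [6415, 1751, 11518, 4512, 9672]
[period 2]
Births: 1751 × 0.462 = 809, 11518 × 0.2 = 2304 → 3113
20–39: 6415 × 0.973 = 6242
40–59: 1751 × 0.972 = 1702
60–79: 11518 × 0.96 = 11057
80+: 4512 × 0.955 + 9672 × 0.615 = 4309 + 5948 = 10257
→ [3113, 6242, 1702, 11057, 10257]
[period 3]
Births: 6242 × 0.462 = 2884, 1702 × 0.2 = 340 → 3224
20–39: 3113 × 0.973 = 3029
40–59: 6242 × 0.972 = 6067
60–79: 1702 × 0.96 = 1634
80+: 11057 × 0.955 + 10257 × 0.615 = 10559 + 6308 = 16867
→ [3224, 3029, 6067, 1634, 16867]
Total after period 3: 3224 + 3029 + 6067 + 1634 + 16867 = 30821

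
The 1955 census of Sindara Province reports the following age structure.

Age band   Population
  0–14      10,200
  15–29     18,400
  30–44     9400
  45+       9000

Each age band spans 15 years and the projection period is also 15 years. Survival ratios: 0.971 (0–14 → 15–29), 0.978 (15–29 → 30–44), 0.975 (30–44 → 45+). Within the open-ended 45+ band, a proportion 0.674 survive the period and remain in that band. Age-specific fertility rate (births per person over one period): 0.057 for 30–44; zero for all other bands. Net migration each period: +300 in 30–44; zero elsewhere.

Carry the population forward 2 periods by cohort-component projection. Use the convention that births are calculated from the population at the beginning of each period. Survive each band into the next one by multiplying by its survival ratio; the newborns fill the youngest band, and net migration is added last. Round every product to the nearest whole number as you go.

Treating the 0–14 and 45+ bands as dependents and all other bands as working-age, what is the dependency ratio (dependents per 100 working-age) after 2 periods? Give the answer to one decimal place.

Call the groups 1 to 4, youngest first.
— Period 1 —
Births: 9400 × 0.057 = 536
Group 2: 10200 × 0.971 = 9904
Group 3: 18400 × 0.978 = 17995
Group 4: 9400 × 0.975 + 9000 × 0.674 = 9165 + 6066 = 15231
Net migration: Group 3 + 300 → 18295
→ [536, 9904, 18295, 15231]
— Period 2 —
Births: 18295 × 0.057 = 1043
Group 2: 536 × 0.971 = 520
Group 3: 9904 × 0.978 = 9686
Group 4: 18295 × 0.975 + 15231 × 0.674 = 17838 + 10266 = 28104
Net migration: Group 3 + 300 → 9986
→ [1043, 520, 9986, 28104]
Dependents (band 0–14 + band 45+) = 1043 + 28104 = 29147; working-age = 10506; ratio = 29147/10506 × 100 = 277.4

277.4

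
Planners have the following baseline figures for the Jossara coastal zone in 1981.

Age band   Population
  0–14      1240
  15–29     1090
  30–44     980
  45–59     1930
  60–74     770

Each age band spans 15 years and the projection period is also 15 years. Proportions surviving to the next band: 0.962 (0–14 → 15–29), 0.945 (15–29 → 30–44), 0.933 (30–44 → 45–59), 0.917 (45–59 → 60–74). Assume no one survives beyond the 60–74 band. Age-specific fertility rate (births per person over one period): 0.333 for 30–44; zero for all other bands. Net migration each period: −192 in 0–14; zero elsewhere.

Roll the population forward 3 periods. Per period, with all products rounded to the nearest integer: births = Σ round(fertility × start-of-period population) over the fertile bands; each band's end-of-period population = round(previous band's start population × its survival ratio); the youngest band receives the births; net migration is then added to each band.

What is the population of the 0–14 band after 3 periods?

After projecting period 1:
Births: 980 × 0.333 = 326
15–29: 1240 × 0.962 = 1193
30–44: 1090 × 0.945 = 1030
45–59: 980 × 0.933 = 914
60–74: 1930 × 0.917 = 1770
Net migration: 0–14 − 192 → 134
Population now: 0–14=134, 15–29=1193, 30–44=1030, 45–59=914, 60–74=1770
After projecting period 2:
Births: 1030 × 0.333 = 343
15–29: 134 × 0.962 = 129
30–44: 1193 × 0.945 = 1127
45–59: 1030 × 0.933 = 961
60–74: 914 × 0.917 = 838
Net migration: 0–14 − 192 → 151
Population now: 0–14=151, 15–29=129, 30–44=1127, 45–59=961, 60–74=838
After projecting period 3:
Births: 1127 × 0.333 = 375
15–29: 151 × 0.962 = 145
30–44: 129 × 0.945 = 122
45–59: 1127 × 0.933 = 1051
60–74: 961 × 0.917 = 881
Net migration: 0–14 − 192 → 183
Population now: 0–14=183, 15–29=145, 30–44=122, 45–59=1051, 60–74=881

183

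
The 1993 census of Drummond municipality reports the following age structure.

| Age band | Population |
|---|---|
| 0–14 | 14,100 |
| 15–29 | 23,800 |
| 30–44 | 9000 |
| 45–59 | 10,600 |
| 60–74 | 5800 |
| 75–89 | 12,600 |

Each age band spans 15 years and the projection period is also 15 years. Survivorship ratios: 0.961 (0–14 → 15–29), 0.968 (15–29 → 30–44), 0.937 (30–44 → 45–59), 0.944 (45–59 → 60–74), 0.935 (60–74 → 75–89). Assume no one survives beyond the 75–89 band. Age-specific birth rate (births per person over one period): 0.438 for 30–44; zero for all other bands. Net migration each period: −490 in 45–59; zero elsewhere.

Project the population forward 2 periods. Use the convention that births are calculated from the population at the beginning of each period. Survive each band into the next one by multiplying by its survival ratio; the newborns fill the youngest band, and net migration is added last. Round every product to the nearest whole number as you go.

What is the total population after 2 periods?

Numbering the groups 1..6 from youngest to oldest:
Period 1.
Births: 9000 * 0.438 = 3942
Group 2: 14100 * 0.961 = 13550
Group 3: 23800 * 0.968 = 23038
Group 4: 9000 * 0.937 = 8433
Group 5: 10600 * 0.944 = 10006
Group 6: 5800 * 0.935 = 5423
Net migration: Group 4 − 490 → 7943
Giving 3942 / 13550 / 23038 / 7943 / 10006 / 5423.
Period 2.
Births: 23038 * 0.438 = 10091
Group 2: 3942 * 0.961 = 3788
Group 3: 13550 * 0.968 = 13116
Group 4: 23038 * 0.937 = 21587
Group 5: 7943 * 0.944 = 7498
Group 6: 10006 * 0.935 = 9356
Net migration: Group 4 − 490 → 21097
Giving 10091 / 3788 / 13116 / 21097 / 7498 / 9356.
Total after period 2: 10091 + 3788 + 13116 + 21097 + 7498 + 9356 = 64946

64946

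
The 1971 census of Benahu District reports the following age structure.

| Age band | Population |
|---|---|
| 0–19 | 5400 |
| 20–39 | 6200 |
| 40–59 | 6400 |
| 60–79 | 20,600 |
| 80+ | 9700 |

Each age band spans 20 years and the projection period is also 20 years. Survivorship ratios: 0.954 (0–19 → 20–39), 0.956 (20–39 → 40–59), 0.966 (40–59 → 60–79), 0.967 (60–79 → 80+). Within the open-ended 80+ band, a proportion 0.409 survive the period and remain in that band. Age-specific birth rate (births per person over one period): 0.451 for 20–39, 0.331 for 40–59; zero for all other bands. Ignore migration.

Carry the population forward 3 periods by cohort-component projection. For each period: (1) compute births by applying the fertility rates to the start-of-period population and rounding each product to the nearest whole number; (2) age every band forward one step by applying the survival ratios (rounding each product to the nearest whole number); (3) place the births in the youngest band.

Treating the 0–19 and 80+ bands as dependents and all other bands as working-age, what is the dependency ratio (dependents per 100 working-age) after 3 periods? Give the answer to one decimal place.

117.9

Period 1:
Births: 6200 × 0.451 = 2796  |  6400 × 0.331 = 2118 → total 4914
20–39: 5400 × 0.954 = 5152
40–59: 6200 × 0.956 = 5927
60–79: 6400 × 0.966 = 6182
80+: 20600 × 0.967 + 9700 × 0.409 = 19920 + 3967 = 23887
Population now: 0–19=4914, 20–39=5152, 40–59=5927, 60–79=6182, 80+=23887
Period 2:
Births: 5152 × 0.451 = 2324  |  5927 × 0.331 = 1962 → total 4286
20–39: 4914 × 0.954 = 4688
40–59: 5152 × 0.956 = 4925
60–79: 5927 × 0.966 = 5725
80+: 6182 × 0.967 + 23887 × 0.409 = 5978 + 9770 = 15748
Population now: 0–19=4286, 20–39=4688, 40–59=4925, 60–79=5725, 80+=15748
Period 3:
Births: 4688 × 0.451 = 2114  |  4925 × 0.331 = 1630 → total 3744
20–39: 4286 × 0.954 = 4089
40–59: 4688 × 0.956 = 4482
60–79: 4925 × 0.966 = 4758
80+: 5725 × 0.967 + 15748 × 0.409 = 5536 + 6441 = 11977
Population now: 0–19=3744, 20–39=4089, 40–59=4482, 60–79=4758, 80+=11977
Dependents (band 0–19 + band 80+) = 3744 + 11977 = 15721; working-age = 13329; ratio = 15721/13329 × 100 = 117.9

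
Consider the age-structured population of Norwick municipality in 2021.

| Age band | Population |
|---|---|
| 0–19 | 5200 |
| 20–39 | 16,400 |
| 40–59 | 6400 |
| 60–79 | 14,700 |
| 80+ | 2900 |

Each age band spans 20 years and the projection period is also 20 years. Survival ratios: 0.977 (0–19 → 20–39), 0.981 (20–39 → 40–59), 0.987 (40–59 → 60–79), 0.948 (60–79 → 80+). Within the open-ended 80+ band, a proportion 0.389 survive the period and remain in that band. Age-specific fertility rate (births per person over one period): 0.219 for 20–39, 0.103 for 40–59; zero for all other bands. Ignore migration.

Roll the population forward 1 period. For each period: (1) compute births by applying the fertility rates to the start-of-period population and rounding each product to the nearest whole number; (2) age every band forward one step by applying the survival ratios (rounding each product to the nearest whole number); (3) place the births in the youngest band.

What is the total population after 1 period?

46800

Let band 1 be 0–19 through band 5 = 80+.
Period 1:
Births: 16400 × 0.219 = 3592, 6400 × 0.103 = 659 → 4251
Band 2: 5200 × 0.977 = 5080
Band 3: 16400 × 0.981 = 16088
Band 4: 6400 × 0.987 = 6317
Band 5: 14700 × 0.948 + 2900 × 0.389 = 13936 + 1128 = 15064
Giving 4251 / 5080 / 16088 / 6317 / 15064.
Total after period 1: 4251 + 5080 + 16088 + 6317 + 15064 = 46800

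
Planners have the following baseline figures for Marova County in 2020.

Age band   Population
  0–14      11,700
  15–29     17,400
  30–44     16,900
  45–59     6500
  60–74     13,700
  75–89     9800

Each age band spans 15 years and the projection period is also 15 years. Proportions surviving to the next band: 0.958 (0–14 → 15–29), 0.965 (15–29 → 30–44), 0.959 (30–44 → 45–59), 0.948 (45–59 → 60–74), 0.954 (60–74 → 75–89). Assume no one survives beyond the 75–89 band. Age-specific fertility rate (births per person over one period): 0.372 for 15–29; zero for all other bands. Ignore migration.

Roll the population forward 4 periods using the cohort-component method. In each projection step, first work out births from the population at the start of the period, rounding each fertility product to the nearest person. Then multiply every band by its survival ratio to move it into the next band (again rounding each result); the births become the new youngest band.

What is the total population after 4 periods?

37689

Call the bands 1 to 6, youngest first.
Period 1.
Births: 17400 × 0.372 = 6473
Band 2: 11700 × 0.958 = 11209
Band 3: 17400 × 0.965 = 16791
Band 4: 16900 × 0.959 = 16207
Band 5: 6500 × 0.948 = 6162
Band 6: 13700 × 0.954 = 13070
Population now: 0–14=6473, 15–29=11209, 30–44=16791, 45–59=16207, 60–74=6162, 75–89=13070
Period 2.
Births: 11209 × 0.372 = 4170
Band 2: 6473 × 0.958 = 6201
Band 3: 11209 × 0.965 = 10817
Band 4: 16791 × 0.959 = 16103
Band 5: 16207 × 0.948 = 15364
Band 6: 6162 × 0.954 = 5879
Population now: 0–14=4170, 15–29=6201, 30–44=10817, 45–59=16103, 60–74=15364, 75–89=5879
Period 3.
Births: 6201 × 0.372 = 2307
Band 2: 4170 × 0.958 = 3995
Band 3: 6201 × 0.965 = 5984
Band 4: 10817 × 0.959 = 10374
Band 5: 16103 × 0.948 = 15266
Band 6: 15364 × 0.954 = 14657
Population now: 0–14=2307, 15–29=3995, 30–44=5984, 45–59=10374, 60–74=15266, 75–89=14657
Period 4.
Births: 3995 × 0.372 = 1486
Band 2: 2307 × 0.958 = 2210
Band 3: 3995 × 0.965 = 3855
Band 4: 5984 × 0.959 = 5739
Band 5: 10374 × 0.948 = 9835
Band 6: 15266 × 0.954 = 14564
Population now: 0–14=1486, 15–29=2210, 30–44=3855, 45–59=5739, 60–74=9835, 75–89=14564
Total after period 4: 1486 + 2210 + 3855 + 5739 + 9835 + 14564 = 37689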